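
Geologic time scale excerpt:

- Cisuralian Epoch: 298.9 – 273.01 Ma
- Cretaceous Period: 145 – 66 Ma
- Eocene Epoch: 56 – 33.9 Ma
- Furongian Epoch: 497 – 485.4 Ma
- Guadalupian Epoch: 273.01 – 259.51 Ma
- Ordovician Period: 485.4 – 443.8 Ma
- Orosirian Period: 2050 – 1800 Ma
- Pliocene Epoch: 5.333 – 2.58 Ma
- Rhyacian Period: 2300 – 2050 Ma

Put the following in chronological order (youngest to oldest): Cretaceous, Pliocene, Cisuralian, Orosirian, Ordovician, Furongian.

The oldest of these is Orosirian (starts 2050 Ma) and the youngest is Pliocene (ends 2.58 Ma).
In between, by decreasing start age: Furongian (497), Ordovician (485.4), Cisuralian (298.9), Cretaceous (145).
Listing youngest first means reversing that sequence.

Pliocene, Cretaceous, Cisuralian, Ordovician, Furongian, Orosirian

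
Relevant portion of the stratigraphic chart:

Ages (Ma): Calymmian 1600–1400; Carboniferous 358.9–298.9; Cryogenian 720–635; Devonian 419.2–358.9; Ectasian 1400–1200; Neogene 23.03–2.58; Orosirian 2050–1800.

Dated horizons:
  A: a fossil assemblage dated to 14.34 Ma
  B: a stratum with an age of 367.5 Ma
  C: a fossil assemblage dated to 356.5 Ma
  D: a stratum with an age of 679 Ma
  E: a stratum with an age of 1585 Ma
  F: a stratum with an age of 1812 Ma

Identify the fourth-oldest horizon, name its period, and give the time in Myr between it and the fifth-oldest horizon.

B, in the Devonian; 11 million years to C

Sorted oldest-first by Ma: F (1812), E (1585), D (679), B (367.5), C (356.5), A (14.34).
The fourth oldest is B at 367.5 Ma, which lies in 419.2–358.9 Ma: the Devonian.
The fifth oldest is C at 356.5 Ma; separation = |367.5 − 356.5| = 11 Myr.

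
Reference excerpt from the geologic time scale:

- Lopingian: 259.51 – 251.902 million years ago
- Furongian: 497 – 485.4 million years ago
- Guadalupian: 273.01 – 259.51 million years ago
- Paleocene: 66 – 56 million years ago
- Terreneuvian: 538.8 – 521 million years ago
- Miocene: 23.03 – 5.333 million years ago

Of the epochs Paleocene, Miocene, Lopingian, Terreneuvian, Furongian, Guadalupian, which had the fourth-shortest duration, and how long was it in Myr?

Durations: Paleocene 10; Miocene 17.697; Lopingian 7.608; Terreneuvian 17.8; Furongian 11.6; Guadalupian 13.5 Myr.
Sorted shortest-first: Lopingian (7.608), Paleocene (10), Furongian (11.6), Guadalupian (13.5), Miocene (17.697), Terreneuvian (17.8).
The fourth shortest is Guadalupian at 13.5 Myr.

Guadalupian, 13.5 million years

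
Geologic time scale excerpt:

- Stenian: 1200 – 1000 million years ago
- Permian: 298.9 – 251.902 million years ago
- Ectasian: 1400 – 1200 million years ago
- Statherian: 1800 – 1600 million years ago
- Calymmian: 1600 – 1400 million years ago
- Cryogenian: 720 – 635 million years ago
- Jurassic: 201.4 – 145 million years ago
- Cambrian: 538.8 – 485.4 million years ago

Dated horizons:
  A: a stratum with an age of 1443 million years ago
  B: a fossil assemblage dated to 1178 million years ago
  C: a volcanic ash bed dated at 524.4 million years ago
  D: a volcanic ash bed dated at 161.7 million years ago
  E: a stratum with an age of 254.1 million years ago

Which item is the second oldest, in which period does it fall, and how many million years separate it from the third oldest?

Sorted oldest-first by Ma: A (1443), B (1178), C (524.4), E (254.1), D (161.7).
The second oldest is B at 1178 Ma, which lies in 1200–1000 Ma: the Stenian.
The third oldest is C at 524.4 Ma; separation = |1178 − 524.4| = 653.6 Myr.

B, in the Stenian; 653.6 million years to C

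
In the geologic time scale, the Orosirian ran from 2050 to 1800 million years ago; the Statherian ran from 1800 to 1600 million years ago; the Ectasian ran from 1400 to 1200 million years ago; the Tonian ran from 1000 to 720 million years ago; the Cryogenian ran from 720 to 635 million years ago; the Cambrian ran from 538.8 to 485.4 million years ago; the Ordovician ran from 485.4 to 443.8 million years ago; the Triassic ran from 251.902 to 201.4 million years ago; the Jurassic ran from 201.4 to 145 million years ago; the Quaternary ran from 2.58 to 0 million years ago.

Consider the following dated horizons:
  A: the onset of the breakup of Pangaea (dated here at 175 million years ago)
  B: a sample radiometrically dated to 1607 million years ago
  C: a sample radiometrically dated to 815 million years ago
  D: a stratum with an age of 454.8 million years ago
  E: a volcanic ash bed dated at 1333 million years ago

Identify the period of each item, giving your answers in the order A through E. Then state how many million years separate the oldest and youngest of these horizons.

A — Jurassic; B — Statherian; C — Tonian; D — Ordovician; E — Ectasian; span 1432 million years

A: 175 Ma lies in 201.4–145 Ma, so Jurassic.
B: 1607 Ma lies in 1800–1600 Ma, so Statherian.
C: 815 Ma lies in 1000–720 Ma, so Tonian.
D: 454.8 Ma lies in 485.4–443.8 Ma, so Ordovician.
E: 1333 Ma lies in 1400–1200 Ma, so Ectasian.
Oldest = 1607 Ma, youngest = 175 Ma → span 1432 Myr.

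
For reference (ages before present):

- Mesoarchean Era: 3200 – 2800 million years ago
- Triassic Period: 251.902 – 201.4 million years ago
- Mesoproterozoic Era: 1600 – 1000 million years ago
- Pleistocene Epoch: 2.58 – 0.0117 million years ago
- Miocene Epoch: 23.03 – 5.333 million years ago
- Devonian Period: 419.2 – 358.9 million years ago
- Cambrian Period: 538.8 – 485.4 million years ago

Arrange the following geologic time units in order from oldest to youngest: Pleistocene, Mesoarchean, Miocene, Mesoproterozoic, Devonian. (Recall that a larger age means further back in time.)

Mesoarchean → Mesoproterozoic → Devonian → Miocene → Pleistocene

Sorting by start age (descending Ma, since larger Ma = older): Mesoarchean began 3200, Mesoproterozoic began 1600, Devonian began 419.2, Miocene began 23.03, Pleistocene began 2.58.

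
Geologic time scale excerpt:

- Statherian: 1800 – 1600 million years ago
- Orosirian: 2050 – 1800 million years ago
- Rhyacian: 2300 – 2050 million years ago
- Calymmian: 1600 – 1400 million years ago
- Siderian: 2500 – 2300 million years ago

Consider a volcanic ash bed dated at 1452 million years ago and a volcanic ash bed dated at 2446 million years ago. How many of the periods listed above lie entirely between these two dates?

3

2446 Ma sits inside the Siderian (2500–2300) and 1452 Ma inside the Calymmian (1600–1400); neither of those is wholly between the two dates.
The listed periods lying completely between them are Rhyacian, Orosirian, Statherian — 3 in all.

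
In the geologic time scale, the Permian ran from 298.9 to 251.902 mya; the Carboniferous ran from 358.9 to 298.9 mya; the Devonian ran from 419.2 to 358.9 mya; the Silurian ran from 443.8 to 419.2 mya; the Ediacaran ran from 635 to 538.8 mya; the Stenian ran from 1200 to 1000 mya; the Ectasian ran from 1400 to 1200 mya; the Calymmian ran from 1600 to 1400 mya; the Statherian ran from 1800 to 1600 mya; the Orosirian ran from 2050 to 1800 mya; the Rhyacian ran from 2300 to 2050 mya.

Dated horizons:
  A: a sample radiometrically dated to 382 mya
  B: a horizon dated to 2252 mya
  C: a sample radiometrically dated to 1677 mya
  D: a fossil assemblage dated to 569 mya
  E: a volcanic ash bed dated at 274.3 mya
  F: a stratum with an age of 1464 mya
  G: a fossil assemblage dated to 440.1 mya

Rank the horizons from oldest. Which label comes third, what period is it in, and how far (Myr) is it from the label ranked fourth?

Sorted oldest-first by Ma: B (2252), C (1677), F (1464), D (569), G (440.1), A (382), E (274.3).
The third oldest is F at 1464 Ma, which lies in 1600–1400 Ma: the Calymmian.
The fourth oldest is D at 569 Ma; separation = |1464 − 569| = 895 Myr.

F, in the Calymmian; 895 million years to D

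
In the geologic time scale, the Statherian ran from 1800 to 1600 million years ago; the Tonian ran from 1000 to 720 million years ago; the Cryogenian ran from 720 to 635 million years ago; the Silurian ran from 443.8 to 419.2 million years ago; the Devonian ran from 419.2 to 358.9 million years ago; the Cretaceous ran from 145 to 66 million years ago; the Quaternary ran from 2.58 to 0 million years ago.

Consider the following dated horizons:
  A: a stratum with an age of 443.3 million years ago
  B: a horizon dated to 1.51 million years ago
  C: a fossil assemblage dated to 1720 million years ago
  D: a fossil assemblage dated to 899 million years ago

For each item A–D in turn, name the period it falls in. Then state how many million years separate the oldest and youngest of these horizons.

A — Silurian; B — Quaternary; C — Statherian; D — Tonian; span 1718.49 million years

A: 443.3 Ma lies in 443.8–419.2 Ma, so Silurian.
B: 1.51 Ma lies in 2.58–0 Ma, so Quaternary.
C: 1720 Ma lies in 1800–1600 Ma, so Statherian.
D: 899 Ma lies in 1000–720 Ma, so Tonian.
Oldest = 1720 Ma, youngest = 1.51 Ma → span 1718.49 Myr.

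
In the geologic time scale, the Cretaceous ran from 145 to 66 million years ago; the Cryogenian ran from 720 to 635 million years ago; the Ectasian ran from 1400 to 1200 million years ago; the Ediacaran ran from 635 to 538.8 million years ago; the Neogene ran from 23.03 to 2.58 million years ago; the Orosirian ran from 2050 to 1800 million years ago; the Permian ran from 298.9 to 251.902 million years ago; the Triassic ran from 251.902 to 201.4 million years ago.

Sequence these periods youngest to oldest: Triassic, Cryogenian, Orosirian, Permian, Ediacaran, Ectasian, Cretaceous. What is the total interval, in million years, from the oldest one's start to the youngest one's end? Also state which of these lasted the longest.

From the excerpt: Triassic 251.902–201.4; Cryogenian 720–635; Orosirian 2050–1800; Permian 298.9–251.902; Ediacaran 635–538.8; Ectasian 1400–1200; Cretaceous 145–66 (Ma).
Larger Ma is earlier, so the oldest is Orosirian and the youngest is Cretaceous; youngest to oldest: Cretaceous, Triassic, Permian, Ediacaran, Cryogenian, Ectasian, Orosirian.
Oldest start 2050 minus youngest end 66 gives 1984 Myr overall.
Individual lengths (start − end): Ediacaran 96.2; Ectasian 200; Orosirian 250; Cretaceous 79; Permian 46.998; Cryogenian 85; Triassic 50.502. The largest is Orosirian at 250 Myr.

Cretaceous, Triassic, Permian, Ediacaran, Cryogenian, Ectasian, Orosirian; total span 1984 Myr; longest is Orosirian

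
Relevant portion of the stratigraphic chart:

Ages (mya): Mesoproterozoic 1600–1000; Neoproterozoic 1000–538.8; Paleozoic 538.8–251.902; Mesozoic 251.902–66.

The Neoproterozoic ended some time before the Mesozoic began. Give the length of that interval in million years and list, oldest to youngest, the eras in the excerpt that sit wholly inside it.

286.898 million years; Paleozoic

The Neoproterozoic closes at 538.8 Ma and the Mesozoic opens at 251.902 Ma, so the interval is 538.8 − 251.902 = 286.898 Myr.
An era fits inside if it starts at or after 538.8 Ma and ends at or before 251.902 Ma; oldest first that gives Paleozoic.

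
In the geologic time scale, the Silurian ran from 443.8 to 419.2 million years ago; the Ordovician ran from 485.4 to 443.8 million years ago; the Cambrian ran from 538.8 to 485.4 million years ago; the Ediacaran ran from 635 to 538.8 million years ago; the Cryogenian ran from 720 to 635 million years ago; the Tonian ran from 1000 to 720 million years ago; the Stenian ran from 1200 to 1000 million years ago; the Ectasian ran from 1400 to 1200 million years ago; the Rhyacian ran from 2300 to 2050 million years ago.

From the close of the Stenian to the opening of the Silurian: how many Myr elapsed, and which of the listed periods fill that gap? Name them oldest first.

556.2 million years; Tonian, Cryogenian, Ediacaran, Cambrian, Ordovician

The Stenian closes at 1000 Ma and the Silurian opens at 443.8 Ma, so the interval is 1000 − 443.8 = 556.2 Myr.
A period fits inside if it starts at or after 1000 Ma and ends at or before 443.8 Ma; oldest first that gives Tonian, Cryogenian, Ediacaran, Cambrian, Ordovician.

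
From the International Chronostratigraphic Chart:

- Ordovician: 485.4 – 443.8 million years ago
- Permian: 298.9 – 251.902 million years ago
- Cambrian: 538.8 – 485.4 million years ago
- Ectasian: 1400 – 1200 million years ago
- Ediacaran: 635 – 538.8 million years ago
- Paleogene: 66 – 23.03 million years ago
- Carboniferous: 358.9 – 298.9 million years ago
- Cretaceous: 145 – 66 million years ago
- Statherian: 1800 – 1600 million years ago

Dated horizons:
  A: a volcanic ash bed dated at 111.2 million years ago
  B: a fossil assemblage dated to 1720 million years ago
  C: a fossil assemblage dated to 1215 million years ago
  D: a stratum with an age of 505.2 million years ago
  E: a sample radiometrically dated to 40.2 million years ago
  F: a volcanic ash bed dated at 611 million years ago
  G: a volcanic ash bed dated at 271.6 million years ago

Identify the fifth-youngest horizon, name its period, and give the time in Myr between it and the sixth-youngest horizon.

Smaller Ma means younger, so youngest first: E 40.2 < A 111.2 < G 271.6 < D 505.2 < F 611 < C 1215 < B 1720.
Counting 5 along gives F (611 Ma); the excerpt puts that inside the Ediacaran, 635–538.8 Ma.
Next in line is C (1215 Ma), and 1215 − 611 = 604 Myr.

F, in the Ediacaran; 604 million years to C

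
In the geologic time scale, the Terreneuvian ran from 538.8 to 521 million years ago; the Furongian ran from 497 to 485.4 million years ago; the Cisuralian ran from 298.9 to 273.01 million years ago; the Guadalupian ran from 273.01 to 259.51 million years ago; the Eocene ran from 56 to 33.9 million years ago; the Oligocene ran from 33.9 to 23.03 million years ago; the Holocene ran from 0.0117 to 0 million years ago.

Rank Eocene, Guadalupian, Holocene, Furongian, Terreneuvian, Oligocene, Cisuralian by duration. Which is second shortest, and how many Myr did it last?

Oligocene, 10.87 million years

Durations: Eocene 22.1; Guadalupian 13.5; Holocene 0.0117; Furongian 11.6; Terreneuvian 17.8; Oligocene 10.87; Cisuralian 25.89 Myr.
Sorted shortest-first: Holocene (0.0117), Oligocene (10.87), Furongian (11.6), Guadalupian (13.5), Terreneuvian (17.8), Eocene (22.1), Cisuralian (25.89).
The second shortest is Oligocene at 10.87 Myr.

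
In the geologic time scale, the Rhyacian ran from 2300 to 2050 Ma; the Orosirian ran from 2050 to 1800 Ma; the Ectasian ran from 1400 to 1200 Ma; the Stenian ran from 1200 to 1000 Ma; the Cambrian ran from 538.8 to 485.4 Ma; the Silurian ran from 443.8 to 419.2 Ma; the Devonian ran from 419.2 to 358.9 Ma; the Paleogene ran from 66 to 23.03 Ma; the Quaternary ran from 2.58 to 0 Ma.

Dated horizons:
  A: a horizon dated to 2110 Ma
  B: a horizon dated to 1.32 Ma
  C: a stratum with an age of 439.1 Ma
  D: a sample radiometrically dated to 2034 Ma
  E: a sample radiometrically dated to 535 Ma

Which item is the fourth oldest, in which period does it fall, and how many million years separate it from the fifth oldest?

Larger Ma means older, so oldest first: A 2110 > D 2034 > E 535 > C 439.1 > B 1.32.
Counting 4 along gives C (439.1 Ma); the excerpt puts that inside the Silurian, 443.8–419.2 Ma.
Next in line is B (1.32 Ma), and 439.1 − 1.32 = 437.78 Myr.

C, in the Silurian; 437.78 million years to B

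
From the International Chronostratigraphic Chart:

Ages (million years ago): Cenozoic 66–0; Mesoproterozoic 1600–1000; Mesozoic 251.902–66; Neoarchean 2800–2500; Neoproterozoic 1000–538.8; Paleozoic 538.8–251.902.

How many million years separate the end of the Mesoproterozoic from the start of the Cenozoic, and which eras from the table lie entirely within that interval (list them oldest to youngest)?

End of Mesoproterozoic = 1000 Ma; start of Cenozoic = 66 Ma.
Gap = 1000 − 66 = 934 Myr.
Eras wholly inside 1000–66 Ma: Neoproterozoic (1000–538.8), Paleozoic (538.8–251.902), Mesozoic (251.902–66).

934 million years; Neoproterozoic, Paleozoic, Mesozoic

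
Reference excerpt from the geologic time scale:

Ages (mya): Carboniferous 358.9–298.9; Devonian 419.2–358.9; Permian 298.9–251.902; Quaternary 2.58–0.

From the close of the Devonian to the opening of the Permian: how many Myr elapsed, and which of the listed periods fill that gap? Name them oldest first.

End of Devonian = 358.9 Ma; start of Permian = 298.9 Ma.
Gap = 358.9 − 298.9 = 60 Myr.
Periods wholly inside 358.9–298.9 Ma: Carboniferous (358.9–298.9).

60 million years; Carboniferous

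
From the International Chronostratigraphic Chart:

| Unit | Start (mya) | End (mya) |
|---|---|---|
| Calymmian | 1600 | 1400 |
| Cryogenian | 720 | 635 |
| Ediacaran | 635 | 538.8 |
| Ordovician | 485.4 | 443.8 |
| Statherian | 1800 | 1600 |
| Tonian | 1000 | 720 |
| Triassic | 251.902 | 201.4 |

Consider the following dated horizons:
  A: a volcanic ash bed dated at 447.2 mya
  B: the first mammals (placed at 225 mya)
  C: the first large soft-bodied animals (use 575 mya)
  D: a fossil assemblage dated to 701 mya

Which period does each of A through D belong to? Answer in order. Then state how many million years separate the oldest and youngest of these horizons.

Match each age against the start–end ranges in the excerpt: A = 447.2 Ma → Ordovician (485.4–443.8); B = 225 Ma → Triassic (251.902–201.4); C = 575 Ma → Ediacaran (635–538.8); D = 701 Ma → Cryogenian (720–635).
The largest age is 701 Ma and the smallest is 225 Ma; their difference is 476 Myr.

A — Ordovician; B — Triassic; C — Ediacaran; D — Cryogenian; span 476 million years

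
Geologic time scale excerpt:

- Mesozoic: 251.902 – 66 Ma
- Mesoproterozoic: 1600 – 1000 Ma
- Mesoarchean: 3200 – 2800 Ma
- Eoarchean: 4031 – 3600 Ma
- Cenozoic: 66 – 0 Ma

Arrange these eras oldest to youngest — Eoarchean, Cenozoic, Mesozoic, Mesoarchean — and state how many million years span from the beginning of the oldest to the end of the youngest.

Start ages (Ma): Eoarchean 4031, Mesoarchean 3200, Mesozoic 251.902, Cenozoic 66.
Ordered oldest to youngest: Eoarchean, Mesoarchean, Mesozoic, Cenozoic.
Span = 4031 − 0 = 4031 Myr.

Eoarchean → Mesoarchean → Mesozoic → Cenozoic; total span 4031 Myr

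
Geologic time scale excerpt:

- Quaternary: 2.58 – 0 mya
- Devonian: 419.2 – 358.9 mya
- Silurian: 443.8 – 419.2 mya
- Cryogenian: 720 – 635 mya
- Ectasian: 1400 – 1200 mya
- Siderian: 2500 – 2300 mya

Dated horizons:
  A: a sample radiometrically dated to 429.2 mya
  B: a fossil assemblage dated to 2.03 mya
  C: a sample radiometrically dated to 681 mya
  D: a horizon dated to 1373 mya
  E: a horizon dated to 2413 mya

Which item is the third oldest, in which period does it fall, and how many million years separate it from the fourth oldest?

Sorted oldest-first by Ma: E (2413), D (1373), C (681), A (429.2), B (2.03).
The third oldest is C at 681 Ma, which lies in 720–635 Ma: the Cryogenian.
The fourth oldest is A at 429.2 Ma; separation = |681 − 429.2| = 251.8 Myr.

C, in the Cryogenian; 251.8 million years to A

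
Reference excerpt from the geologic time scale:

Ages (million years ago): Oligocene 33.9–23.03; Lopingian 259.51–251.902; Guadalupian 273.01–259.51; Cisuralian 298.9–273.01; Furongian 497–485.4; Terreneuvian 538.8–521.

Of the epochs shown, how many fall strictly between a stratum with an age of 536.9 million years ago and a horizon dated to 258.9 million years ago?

3

536.9 Ma sits inside the Terreneuvian (538.8–521) and 258.9 Ma inside the Lopingian (259.51–251.902); neither of those is wholly between the two dates.
The listed epochs lying completely between them are Furongian, Cisuralian, Guadalupian — 3 in all.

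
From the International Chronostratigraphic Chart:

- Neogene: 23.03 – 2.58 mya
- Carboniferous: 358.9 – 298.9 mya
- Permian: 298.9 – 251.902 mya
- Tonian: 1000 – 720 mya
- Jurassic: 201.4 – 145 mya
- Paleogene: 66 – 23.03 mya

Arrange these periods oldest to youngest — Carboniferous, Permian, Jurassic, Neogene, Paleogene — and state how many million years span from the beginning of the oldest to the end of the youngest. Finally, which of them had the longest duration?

Start ages (Ma): Carboniferous 358.9, Permian 298.9, Jurassic 201.4, Paleogene 66, Neogene 23.03.
Ordered oldest to youngest: Carboniferous, Permian, Jurassic, Paleogene, Neogene.
Span = 358.9 − 2.58 = 356.32 Myr.
Durations: Jurassic 56.4, Neogene 20.45, Paleogene 42.97, Carboniferous 60, Permian 46.998 → longest is Carboniferous (60 Myr).

Carboniferous, Permian, Jurassic, Paleogene, Neogene; total span 356.32 Myr; longest is Carboniferous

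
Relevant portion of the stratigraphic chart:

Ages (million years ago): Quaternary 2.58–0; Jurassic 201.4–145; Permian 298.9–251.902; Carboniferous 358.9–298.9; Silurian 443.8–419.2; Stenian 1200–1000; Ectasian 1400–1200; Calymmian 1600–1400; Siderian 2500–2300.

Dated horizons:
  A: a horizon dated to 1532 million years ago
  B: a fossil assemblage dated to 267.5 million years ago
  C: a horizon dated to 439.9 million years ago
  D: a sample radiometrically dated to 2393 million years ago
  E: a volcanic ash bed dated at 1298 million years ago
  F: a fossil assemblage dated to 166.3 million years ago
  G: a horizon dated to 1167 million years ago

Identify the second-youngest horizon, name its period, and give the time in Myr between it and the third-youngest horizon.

Smaller Ma means younger, so youngest first: F 166.3 < B 267.5 < C 439.9 < G 1167 < E 1298 < A 1532 < D 2393.
Counting 2 along gives B (267.5 Ma); the excerpt puts that inside the Permian, 298.9–251.902 Ma.
Next in line is C (439.9 Ma), and 439.9 − 267.5 = 172.4 Myr.

B, in the Permian; 172.4 million years to C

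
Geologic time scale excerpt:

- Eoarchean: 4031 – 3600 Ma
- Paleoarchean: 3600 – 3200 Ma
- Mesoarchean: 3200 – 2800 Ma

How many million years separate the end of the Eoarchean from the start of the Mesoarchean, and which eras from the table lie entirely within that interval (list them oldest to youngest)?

400 million years; Paleoarchean

The Eoarchean closes at 3600 Ma and the Mesoarchean opens at 3200 Ma, so the interval is 3600 − 3200 = 400 Myr.
An era fits inside if it starts at or after 3600 Ma and ends at or before 3200 Ma; oldest first that gives Paleoarchean.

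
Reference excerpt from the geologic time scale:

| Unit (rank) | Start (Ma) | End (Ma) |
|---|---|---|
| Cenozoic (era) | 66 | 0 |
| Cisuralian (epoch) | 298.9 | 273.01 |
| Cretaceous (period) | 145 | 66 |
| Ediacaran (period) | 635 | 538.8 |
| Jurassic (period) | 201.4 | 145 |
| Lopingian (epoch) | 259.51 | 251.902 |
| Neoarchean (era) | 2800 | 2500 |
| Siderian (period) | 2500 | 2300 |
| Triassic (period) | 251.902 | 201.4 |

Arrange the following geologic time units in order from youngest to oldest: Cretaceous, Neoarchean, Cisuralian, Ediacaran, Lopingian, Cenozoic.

Sorting by start age (ascending Ma, since larger Ma = older): Cenozoic began 66, Cretaceous began 145, Lopingian began 259.51, Cisuralian began 298.9, Ediacaran began 635, Neoarchean began 2800.

Cenozoic → Cretaceous → Lopingian → Cisuralian → Ediacaran → Neoarchean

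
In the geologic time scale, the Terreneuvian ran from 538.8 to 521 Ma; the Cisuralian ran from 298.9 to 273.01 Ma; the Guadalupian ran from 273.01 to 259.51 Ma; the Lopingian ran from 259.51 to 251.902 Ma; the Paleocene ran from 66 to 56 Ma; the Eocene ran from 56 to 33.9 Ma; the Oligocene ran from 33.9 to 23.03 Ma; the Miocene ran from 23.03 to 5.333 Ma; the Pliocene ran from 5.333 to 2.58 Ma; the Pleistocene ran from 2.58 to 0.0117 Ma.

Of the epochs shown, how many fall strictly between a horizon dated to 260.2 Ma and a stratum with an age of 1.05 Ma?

6

260.2 Ma sits inside the Guadalupian (273.01–259.51) and 1.05 Ma inside the Pleistocene (2.58–0.0117); neither of those is wholly between the two dates.
The listed epochs lying completely between them are Lopingian, Paleocene, Eocene, Oligocene, Miocene, Pliocene — 6 in all.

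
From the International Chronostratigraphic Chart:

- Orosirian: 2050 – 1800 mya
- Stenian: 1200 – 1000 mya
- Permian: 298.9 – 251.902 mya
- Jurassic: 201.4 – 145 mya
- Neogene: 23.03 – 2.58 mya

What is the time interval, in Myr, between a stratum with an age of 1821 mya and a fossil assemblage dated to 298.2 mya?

1522.8 million years

1821 − 298.2 = 1522.8 million years.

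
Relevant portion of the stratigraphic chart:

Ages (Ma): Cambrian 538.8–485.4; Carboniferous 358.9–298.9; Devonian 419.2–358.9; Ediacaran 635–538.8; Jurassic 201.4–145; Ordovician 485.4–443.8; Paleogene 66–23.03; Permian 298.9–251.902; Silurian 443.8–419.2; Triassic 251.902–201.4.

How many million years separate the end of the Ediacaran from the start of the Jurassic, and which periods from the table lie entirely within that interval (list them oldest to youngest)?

337.4 million years; Cambrian, Ordovician, Silurian, Devonian, Carboniferous, Permian, Triassic

The Ediacaran closes at 538.8 Ma and the Jurassic opens at 201.4 Ma, so the interval is 538.8 − 201.4 = 337.4 Myr.
A period fits inside if it starts at or after 538.8 Ma and ends at or before 201.4 Ma; oldest first that gives Cambrian, Ordovician, Silurian, Devonian, Carboniferous, Permian, Triassic.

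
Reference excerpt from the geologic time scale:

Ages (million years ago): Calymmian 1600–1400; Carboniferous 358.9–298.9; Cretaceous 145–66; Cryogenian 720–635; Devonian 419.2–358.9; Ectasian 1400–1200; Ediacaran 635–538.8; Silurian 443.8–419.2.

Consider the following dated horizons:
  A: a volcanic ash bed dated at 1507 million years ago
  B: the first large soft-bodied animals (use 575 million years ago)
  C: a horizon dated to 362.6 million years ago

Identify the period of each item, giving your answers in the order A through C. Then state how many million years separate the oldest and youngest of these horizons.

Match each age against the start–end ranges in the excerpt: A = 1507 Ma → Calymmian (1600–1400); B = 575 Ma → Ediacaran (635–538.8); C = 362.6 Ma → Devonian (419.2–358.9).
The largest age is 1507 Ma and the smallest is 362.6 Ma; their difference is 1144.4 Myr.

A — Calymmian; B — Ediacaran; C — Devonian; span 1144.4 million years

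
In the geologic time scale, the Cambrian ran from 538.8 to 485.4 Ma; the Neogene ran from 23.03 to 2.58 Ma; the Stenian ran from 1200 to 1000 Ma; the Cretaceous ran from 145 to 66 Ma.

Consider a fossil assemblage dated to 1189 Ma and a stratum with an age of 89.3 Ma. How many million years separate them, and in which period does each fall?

Elapsed time: 1189 − 89.3 = 1099.7 Myr.
1189 Ma lies within 1200–1000 Ma: Stenian.
89.3 Ma lies within 145–66 Ma: Cretaceous.

1099.7 million years apart; the first in the Stenian, the second in the Cretaceous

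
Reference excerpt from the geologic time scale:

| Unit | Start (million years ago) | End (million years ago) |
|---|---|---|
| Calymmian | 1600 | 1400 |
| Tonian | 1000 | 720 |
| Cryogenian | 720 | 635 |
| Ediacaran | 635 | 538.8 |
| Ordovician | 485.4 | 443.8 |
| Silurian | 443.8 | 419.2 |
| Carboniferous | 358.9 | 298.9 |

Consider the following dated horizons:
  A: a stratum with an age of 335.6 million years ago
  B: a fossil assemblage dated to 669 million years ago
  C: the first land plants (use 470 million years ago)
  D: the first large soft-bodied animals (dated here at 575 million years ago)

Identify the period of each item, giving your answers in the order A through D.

A: 335.6 Ma lies in 358.9–298.9 Ma, so Carboniferous.
B: 669 Ma lies in 720–635 Ma, so Cryogenian.
C: 470 Ma lies in 485.4–443.8 Ma, so Ordovician.
D: 575 Ma lies in 635–538.8 Ma, so Ediacaran.

A — Carboniferous; B — Cryogenian; C — Ordovician; D — Ediacaran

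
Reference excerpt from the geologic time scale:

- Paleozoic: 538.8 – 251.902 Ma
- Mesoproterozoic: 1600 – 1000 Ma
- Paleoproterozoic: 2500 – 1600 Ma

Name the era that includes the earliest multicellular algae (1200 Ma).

Mesoproterozoic

1200 Ma lies between 1600 and 1000 Ma, so it falls in the Mesoproterozoic.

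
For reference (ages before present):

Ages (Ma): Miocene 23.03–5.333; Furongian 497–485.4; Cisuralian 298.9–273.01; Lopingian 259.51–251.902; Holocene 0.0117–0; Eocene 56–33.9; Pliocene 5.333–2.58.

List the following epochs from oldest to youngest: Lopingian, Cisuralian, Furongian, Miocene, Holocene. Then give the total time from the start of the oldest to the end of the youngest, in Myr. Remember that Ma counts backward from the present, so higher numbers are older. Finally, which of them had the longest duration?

Furongian → Cisuralian → Lopingian → Miocene → Holocene; total span 497 Myr; longest is Cisuralian

From the excerpt: Lopingian 259.51–251.902; Cisuralian 298.9–273.01; Furongian 497–485.4; Miocene 23.03–5.333; Holocene 0.0117–0 (Ma).
Larger Ma is earlier, so the oldest is Furongian and the youngest is Holocene; oldest to youngest: Furongian, Cisuralian, Lopingian, Miocene, Holocene.
Oldest start 497 minus youngest end 0 gives 497 Myr overall.
Individual lengths (start − end): Holocene 0.0117; Miocene 17.697; Furongian 11.6; Lopingian 7.608; Cisuralian 25.89. The largest is Cisuralian at 25.89 Myr.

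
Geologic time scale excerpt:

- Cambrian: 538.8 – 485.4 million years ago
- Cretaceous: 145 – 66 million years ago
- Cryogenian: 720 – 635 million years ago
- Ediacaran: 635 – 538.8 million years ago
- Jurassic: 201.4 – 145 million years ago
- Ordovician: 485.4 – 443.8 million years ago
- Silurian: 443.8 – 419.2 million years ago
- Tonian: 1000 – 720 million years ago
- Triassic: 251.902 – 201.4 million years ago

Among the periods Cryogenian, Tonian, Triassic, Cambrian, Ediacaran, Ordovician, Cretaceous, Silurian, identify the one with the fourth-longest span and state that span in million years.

Cretaceous, 79 million years

Durations: Cryogenian 85; Tonian 280; Triassic 50.502; Cambrian 53.4; Ediacaran 96.2; Ordovician 41.6; Cretaceous 79; Silurian 24.6 Myr.
Sorted longest-first: Tonian (280), Ediacaran (96.2), Cryogenian (85), Cretaceous (79), Cambrian (53.4), Triassic (50.502), Ordovician (41.6), Silurian (24.6).
The fourth longest is Cretaceous at 79 Myr.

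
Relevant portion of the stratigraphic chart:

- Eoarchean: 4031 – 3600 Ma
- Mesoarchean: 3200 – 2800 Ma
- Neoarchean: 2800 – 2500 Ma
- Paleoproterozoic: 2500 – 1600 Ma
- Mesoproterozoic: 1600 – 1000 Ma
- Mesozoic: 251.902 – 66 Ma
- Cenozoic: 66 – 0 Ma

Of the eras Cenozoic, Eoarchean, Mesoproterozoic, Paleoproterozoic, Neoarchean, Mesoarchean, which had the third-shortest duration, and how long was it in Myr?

Mesoarchean, 400 million years

Durations: Cenozoic 66; Eoarchean 431; Mesoproterozoic 600; Paleoproterozoic 900; Neoarchean 300; Mesoarchean 400 Myr.
Sorted shortest-first: Cenozoic (66), Neoarchean (300), Mesoarchean (400), Eoarchean (431), Mesoproterozoic (600), Paleoproterozoic (900).
The third shortest is Mesoarchean at 400 Myr.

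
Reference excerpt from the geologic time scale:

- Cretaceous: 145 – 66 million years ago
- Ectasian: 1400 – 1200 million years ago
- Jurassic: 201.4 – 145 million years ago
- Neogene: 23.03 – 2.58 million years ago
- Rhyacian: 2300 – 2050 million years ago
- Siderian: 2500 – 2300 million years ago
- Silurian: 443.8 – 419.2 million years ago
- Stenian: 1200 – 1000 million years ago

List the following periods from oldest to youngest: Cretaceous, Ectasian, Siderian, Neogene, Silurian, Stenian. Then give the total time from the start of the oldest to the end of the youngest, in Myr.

Siderian → Ectasian → Stenian → Silurian → Cretaceous → Neogene; total span 2497.42 Myr

Start ages (Ma): Siderian 2500, Ectasian 1400, Stenian 1200, Silurian 443.8, Cretaceous 145, Neogene 23.03.
Ordered oldest to youngest: Siderian, Ectasian, Stenian, Silurian, Cretaceous, Neogene.
Span = 2500 − 2.58 = 2497.42 Myr.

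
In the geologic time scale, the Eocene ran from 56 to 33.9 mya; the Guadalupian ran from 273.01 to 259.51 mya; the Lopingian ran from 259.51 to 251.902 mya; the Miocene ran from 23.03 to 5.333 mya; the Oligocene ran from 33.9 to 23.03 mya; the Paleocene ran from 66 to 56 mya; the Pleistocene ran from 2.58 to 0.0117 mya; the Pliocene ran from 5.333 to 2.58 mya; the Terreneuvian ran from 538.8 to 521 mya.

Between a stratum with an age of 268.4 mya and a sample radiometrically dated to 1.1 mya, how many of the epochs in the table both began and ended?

The older date is 268.4 Ma and the younger is 1.1 Ma.
Epochs with start < 268.4 and end > 1.1 Ma: Lopingian (259.51–251.902), Paleocene (66–56), Eocene (56–33.9), Oligocene (33.9–23.03), Miocene (23.03–5.333), Pliocene (5.333–2.58).
That is 6 complete epochs.

6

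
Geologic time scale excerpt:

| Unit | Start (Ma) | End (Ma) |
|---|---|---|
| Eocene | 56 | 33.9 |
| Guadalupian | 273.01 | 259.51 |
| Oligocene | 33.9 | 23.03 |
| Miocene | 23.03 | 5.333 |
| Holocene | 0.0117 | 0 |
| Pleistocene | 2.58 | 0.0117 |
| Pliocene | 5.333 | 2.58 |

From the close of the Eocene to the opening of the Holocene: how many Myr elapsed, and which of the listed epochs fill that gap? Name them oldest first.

33.8883 million years; Oligocene, Miocene, Pliocene, Pleistocene

End of Eocene = 33.9 Ma; start of Holocene = 0.0117 Ma.
Gap = 33.9 − 0.0117 = 33.8883 Myr.
Epochs wholly inside 33.9–0.0117 Ma: Oligocene (33.9–23.03), Miocene (23.03–5.333), Pliocene (5.333–2.58), Pleistocene (2.58–0.0117).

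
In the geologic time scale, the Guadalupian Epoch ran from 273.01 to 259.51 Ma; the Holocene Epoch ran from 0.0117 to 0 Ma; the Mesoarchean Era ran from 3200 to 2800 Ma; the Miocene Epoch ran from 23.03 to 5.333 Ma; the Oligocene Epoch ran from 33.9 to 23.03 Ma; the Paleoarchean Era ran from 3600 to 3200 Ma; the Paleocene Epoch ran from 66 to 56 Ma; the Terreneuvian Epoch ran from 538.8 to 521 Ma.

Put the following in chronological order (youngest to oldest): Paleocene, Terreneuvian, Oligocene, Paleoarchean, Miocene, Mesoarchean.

Miocene → Oligocene → Paleocene → Terreneuvian → Mesoarchean → Paleoarchean

Sorting by start age (ascending Ma, since larger Ma = older): Miocene start 23.03, Oligocene start 33.9, Paleocene start 66, Terreneuvian start 538.8, Mesoarchean start 3200, Paleoarchean start 3600.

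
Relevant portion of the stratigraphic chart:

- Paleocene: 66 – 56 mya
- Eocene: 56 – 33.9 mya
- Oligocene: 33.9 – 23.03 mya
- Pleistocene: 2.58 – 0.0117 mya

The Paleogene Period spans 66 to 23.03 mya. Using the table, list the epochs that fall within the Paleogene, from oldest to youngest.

Paleocene, Eocene, Oligocene

Epochs with both bounds inside 66–23.03 Ma: Paleocene (66–56), Eocene (56–33.9), Oligocene (33.9–23.03).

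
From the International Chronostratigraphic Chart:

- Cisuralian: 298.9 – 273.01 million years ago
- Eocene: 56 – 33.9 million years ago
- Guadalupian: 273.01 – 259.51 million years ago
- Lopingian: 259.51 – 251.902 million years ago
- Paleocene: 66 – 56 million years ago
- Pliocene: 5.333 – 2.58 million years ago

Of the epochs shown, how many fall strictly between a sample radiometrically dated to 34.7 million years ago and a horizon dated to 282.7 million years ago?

3

282.7 Ma sits inside the Cisuralian (298.9–273.01) and 34.7 Ma inside the Eocene (56–33.9); neither of those is wholly between the two dates.
The listed epochs lying completely between them are Guadalupian, Lopingian, Paleocene — 3 in all.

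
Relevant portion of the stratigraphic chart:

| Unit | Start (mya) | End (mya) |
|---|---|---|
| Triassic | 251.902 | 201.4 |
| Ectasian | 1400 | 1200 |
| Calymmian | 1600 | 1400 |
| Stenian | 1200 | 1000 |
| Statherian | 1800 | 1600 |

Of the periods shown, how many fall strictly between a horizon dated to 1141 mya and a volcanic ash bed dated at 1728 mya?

1728 Ma sits inside the Statherian (1800–1600) and 1141 Ma inside the Stenian (1200–1000); neither of those is wholly between the two dates.
The listed periods lying completely between them are Calymmian, Ectasian — 2 in all.

2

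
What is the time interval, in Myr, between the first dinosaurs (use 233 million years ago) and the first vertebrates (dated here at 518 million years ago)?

285 million years

518 − 233 = 285 million years.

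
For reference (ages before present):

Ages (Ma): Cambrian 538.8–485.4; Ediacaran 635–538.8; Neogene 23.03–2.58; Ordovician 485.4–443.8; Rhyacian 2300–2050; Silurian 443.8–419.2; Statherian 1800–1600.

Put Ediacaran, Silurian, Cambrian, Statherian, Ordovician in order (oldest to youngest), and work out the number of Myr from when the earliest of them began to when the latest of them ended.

Statherian → Ediacaran → Cambrian → Ordovician → Silurian; total span 1380.8 Myr

From the excerpt: Ediacaran 635–538.8; Silurian 443.8–419.2; Cambrian 538.8–485.4; Statherian 1800–1600; Ordovician 485.4–443.8 (Ma).
Larger Ma is earlier, so the oldest is Statherian and the youngest is Silurian; oldest to youngest: Statherian, Ediacaran, Cambrian, Ordovician, Silurian.
Oldest start 1800 minus youngest end 419.2 gives 1380.8 Myr overall.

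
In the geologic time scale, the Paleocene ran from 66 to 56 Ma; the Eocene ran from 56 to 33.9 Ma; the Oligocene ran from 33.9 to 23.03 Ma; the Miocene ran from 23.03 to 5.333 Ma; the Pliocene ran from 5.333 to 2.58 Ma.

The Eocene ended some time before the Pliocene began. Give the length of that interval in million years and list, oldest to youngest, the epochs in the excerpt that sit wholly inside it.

28.567 million years; Oligocene, Miocene

End of Eocene = 33.9 Ma; start of Pliocene = 5.333 Ma.
Gap = 33.9 − 5.333 = 28.567 Myr.
Epochs wholly inside 33.9–5.333 Ma: Oligocene (33.9–23.03), Miocene (23.03–5.333).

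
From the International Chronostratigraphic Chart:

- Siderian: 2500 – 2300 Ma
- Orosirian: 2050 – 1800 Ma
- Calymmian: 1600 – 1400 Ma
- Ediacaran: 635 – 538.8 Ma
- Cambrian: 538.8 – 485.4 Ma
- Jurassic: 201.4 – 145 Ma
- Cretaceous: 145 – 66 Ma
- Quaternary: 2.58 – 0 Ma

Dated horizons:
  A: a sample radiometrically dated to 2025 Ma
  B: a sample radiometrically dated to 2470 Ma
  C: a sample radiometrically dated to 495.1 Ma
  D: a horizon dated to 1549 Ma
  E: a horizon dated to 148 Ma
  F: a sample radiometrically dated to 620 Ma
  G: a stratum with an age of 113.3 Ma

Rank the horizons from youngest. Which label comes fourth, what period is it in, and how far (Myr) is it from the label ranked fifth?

F, in the Ediacaran; 929 million years to D

Sorted youngest-first by Ma: G (113.3), E (148), C (495.1), F (620), D (1549), A (2025), B (2470).
The fourth youngest is F at 620 Ma, which lies in 635–538.8 Ma: the Ediacaran.
The fifth youngest is D at 1549 Ma; separation = |620 − 1549| = 929 Myr.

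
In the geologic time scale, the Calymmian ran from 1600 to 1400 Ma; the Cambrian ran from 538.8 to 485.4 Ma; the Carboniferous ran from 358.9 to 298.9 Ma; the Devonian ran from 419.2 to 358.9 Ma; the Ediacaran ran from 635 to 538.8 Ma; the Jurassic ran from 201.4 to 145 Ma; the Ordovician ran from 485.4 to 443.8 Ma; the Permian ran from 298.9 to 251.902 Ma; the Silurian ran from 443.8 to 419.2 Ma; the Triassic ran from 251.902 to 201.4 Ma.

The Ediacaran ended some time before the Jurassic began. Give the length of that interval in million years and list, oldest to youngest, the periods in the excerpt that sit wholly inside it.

End of Ediacaran = 538.8 Ma; start of Jurassic = 201.4 Ma.
Gap = 538.8 − 201.4 = 337.4 Myr.
Periods wholly inside 538.8–201.4 Ma: Cambrian (538.8–485.4), Ordovician (485.4–443.8), Silurian (443.8–419.2), Devonian (419.2–358.9), Carboniferous (358.9–298.9), Permian (298.9–251.902), Triassic (251.902–201.4).

337.4 million years; Cambrian, Ordovician, Silurian, Devonian, Carboniferous, Permian, Triassic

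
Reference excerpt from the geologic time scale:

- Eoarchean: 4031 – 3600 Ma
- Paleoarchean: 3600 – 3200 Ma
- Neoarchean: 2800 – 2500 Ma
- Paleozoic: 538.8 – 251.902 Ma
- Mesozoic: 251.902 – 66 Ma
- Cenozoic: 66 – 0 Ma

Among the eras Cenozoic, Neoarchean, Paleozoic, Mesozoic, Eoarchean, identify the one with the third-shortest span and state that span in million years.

Durations: Cenozoic 66; Neoarchean 300; Paleozoic 286.898; Mesozoic 185.902; Eoarchean 431 Myr.
Sorted shortest-first: Cenozoic (66), Mesozoic (185.902), Paleozoic (286.898), Neoarchean (300), Eoarchean (431).
The third shortest is Paleozoic at 286.898 Myr.

Paleozoic, 286.898 million years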